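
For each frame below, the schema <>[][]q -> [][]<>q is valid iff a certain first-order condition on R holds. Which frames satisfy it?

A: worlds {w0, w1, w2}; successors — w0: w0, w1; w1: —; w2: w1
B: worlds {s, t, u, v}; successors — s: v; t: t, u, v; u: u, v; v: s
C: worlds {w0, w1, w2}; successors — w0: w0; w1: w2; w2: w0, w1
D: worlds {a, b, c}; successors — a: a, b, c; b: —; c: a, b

The schema corresponds to a generalized confluence (Geach) condition: forall x forall y forall z ((xRy & x R^2 z) -> exists w (y R^2 w & zRw)).
A: fails — w0Rw0, w0R²w1 but no w with w0R²w and w1Rw.
B: fails — tRv, tR²v but no w with vR²w and vRw.
C: holds.
D: fails — aRa, aR²b but no w with aR²w and bRw.
Valid on: C.

C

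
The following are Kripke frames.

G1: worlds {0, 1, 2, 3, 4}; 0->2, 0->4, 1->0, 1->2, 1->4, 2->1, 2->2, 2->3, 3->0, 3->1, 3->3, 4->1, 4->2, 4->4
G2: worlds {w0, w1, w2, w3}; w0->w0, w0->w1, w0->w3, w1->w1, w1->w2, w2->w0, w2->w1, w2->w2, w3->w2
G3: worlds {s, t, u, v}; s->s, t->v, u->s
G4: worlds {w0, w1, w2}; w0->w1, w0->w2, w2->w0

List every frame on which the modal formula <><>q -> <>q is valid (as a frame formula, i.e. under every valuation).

This is the axiom for transitivity; its first-order frame correspondent is forall x forall y forall z (Rxy & Ryz -> Rxz).
G1: fails — R02 and R23 but not R03.
G2: fails — Rw1w2 and Rw2w0 but not Rw1w0.
G3: satisfies the condition.
G4: fails — Rw2w0 and Rw0w1 but not Rw2w1.

G3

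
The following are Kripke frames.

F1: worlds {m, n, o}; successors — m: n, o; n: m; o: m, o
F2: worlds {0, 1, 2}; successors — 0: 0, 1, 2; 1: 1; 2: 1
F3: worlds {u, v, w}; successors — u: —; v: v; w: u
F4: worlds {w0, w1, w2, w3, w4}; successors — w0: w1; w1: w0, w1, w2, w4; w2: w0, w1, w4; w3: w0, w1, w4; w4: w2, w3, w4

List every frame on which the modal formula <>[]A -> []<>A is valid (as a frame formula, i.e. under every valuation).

F1, F2

Frame correspondent (Sahlqvist): forall x forall y forall z (Rxy & Rxz -> exists w (Ryw & Rzw)) — i.e. convergence.
F1: holds.
F2: holds.
F3: fails — Rwu and Rwu but u and u have no common successor.
F4: fails — Rw1w0 and Rw1w4 but w0 and w4 have no common successor.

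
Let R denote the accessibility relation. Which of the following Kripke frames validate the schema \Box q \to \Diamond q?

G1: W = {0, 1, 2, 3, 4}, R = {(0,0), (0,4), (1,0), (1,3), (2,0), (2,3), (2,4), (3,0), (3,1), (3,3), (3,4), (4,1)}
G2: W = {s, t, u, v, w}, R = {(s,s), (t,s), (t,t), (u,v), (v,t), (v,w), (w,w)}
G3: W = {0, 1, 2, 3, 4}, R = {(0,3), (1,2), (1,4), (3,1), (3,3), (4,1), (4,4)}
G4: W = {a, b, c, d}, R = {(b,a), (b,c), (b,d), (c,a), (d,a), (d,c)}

This is the axiom for seriality; its first-order frame correspondent is \forall x \exists y Rxy.
G1: holds.
G2: holds.
G3: fails — world 2 has no successor.
G4: fails — world a has no successor.

G1, G2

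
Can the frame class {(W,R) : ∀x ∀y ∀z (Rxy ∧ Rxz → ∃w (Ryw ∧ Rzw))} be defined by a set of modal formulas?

Yes — defined by ◇□q → □◇q

This is a Sahlqvist condition; the .2 axiom ◇□q → □◇q defines it.
Suppose ◇□q→□◇q is valid. Take Rxy, Rxz and set V(q)={w : Ryw}. Then □q at y so ◇□q at x, so □◇q at x, so ◇q at z, giving w with Rzw and Ryw.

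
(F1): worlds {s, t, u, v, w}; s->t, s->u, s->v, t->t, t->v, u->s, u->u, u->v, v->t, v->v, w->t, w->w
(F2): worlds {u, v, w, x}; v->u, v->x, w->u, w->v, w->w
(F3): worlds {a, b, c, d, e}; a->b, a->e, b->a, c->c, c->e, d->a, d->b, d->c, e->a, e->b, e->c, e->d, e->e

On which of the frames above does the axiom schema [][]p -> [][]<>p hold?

(F1)

Frame correspondent (Sahlqvist): forall x forall z (x R^2 z -> exists w (x R^2 w & zRw)) — i.e. a generalized confluence (Geach) condition.
(F1): satisfies the condition.
(F2): fails — wR²u but no t with wR²t and uRt.
(F3): fails — bR²b but no w with bR²w and bRw.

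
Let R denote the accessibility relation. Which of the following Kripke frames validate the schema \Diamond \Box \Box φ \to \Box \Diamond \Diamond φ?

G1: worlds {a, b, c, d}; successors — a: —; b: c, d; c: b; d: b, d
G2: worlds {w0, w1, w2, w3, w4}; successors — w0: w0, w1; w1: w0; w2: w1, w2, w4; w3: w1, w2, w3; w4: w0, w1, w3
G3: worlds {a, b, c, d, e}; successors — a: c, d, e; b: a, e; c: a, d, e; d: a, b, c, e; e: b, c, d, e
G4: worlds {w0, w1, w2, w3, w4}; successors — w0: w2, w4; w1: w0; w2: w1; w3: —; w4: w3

The schema corresponds to a generalized confluence (Geach) condition: \forall x \forall y \forall z ((xRy \wedge xRz) \to \exists w (y R^2 w \wedge z R^2 w)).
G1: satisfies the condition.
G2: satisfies the condition.
G3: satisfies the condition.
G4: fails — w0Rw2, w0Rw4 but no w with w2R²w and w4R²w.
Valid on: G1, G2, G3.

G1, G2, G3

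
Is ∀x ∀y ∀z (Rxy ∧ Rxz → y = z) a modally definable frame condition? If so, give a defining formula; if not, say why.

The condition is partial functionality. A defining modal formula is ◇r → □r.

Yes — defined by ◇r → □r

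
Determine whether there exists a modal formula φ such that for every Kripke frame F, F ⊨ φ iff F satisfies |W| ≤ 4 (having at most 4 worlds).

Modal frame validity is preserved under disjoint unions.
Any modal formula valid on each of 5 disjoint one-world frames is valid on their disjoint union (validity is preserved under disjoint unions). Each one-world frame has |W|=1≤4, but the union has |W|=5.
So the class is not modally definable.

No — not modally definable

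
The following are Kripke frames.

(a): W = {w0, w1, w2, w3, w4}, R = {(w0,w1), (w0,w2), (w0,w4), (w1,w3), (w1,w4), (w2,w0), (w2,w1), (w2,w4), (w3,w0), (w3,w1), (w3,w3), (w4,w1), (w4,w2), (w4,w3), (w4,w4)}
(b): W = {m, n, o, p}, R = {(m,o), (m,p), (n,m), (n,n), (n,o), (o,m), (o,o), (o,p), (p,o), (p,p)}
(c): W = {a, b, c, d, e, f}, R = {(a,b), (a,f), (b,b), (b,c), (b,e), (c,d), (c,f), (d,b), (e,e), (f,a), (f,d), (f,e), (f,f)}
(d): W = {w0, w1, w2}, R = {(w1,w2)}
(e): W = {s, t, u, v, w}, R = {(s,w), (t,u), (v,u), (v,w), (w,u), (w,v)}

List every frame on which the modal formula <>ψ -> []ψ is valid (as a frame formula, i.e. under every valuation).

(d)

Frame correspondent (Sahlqvist): forall x forall y forall z (Rxy & Rxz -> y = z) — i.e. partial functionality.
(a): fails — w0 sees both w1 and w2.
(b): fails — m sees both o and p.
(c): fails — a sees both b and f.
(d): holds.
(e): fails — v sees both u and w.
Valid on: (d).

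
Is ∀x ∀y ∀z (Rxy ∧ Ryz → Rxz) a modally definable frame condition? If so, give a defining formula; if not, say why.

The condition is transitivity. A defining modal formula is □r → □□r.
Suppose □r→□□r is valid. Take Rxy, Ryz and set V(r)={w : Rxw}. Then □r at x, so □□r at x, so □r at y, so r at z, i.e. Rxz.

Yes, by □r → □□r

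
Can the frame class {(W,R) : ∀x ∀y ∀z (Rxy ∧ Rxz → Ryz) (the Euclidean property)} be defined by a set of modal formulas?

This is a Sahlqvist condition; the 5 axiom ◇p → □◇p defines it.
Suppose ◇p→□◇p is valid. Take Rxy, Rxz and set V(p)={y}. Then ◇p at x, so □◇p at x, so ◇p at z, so some w with Rzw has p; w=y, i.e. Rzy. By symmetry of the argument, Ryz.

Yes, by ◇p → □◇p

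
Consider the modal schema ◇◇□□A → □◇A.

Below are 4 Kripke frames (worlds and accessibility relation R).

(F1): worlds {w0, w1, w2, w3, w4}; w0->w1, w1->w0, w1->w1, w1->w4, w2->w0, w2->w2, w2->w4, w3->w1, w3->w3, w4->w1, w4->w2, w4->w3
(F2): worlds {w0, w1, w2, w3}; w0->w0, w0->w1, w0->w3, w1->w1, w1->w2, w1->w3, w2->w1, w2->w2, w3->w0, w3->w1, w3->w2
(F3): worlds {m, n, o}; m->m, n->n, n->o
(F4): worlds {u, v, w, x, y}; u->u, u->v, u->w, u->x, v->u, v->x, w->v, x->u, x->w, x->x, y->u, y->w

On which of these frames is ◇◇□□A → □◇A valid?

(F1), (F2)

The schema corresponds to a generalized confluence (Geach) condition: ∀x ∀y ∀z ((xR²y ∧ xRz) → ∃w (yR²w ∧ zRw)).
(F1): holds.
(F2): holds.
(F3): fails — nR²n, nRo but no w with nR²w and oRw.
(F4): fails — uR²w, uRw but no t with wR²t and wRt.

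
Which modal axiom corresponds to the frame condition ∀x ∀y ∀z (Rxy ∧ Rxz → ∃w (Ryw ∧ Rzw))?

The condition is convergence. The .2 schema ◇□s → □◇s defines it.
Suppose ◇□s→□◇s is valid. Take Rxy, Rxz and set V(s)={w : Ryw}. Then □s at y so ◇□s at x, so □◇s at x, so ◇s at z, giving w with Rzw and Ryw.

◇□s → □◇s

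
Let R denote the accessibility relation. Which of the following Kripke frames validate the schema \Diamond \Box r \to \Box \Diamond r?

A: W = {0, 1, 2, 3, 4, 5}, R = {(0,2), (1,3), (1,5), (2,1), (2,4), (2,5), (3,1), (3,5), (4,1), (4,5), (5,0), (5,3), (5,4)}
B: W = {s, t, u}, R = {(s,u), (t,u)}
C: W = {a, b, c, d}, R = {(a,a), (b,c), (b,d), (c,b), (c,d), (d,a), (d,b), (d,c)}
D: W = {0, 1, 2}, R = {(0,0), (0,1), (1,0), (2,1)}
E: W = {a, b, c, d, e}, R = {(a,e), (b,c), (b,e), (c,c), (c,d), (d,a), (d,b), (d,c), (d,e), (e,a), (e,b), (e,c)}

D

Frame correspondent (Sahlqvist): \forall x \forall y \forall z (Rxy \wedge Rxz \to \exists w (Ryw \wedge Rzw)) — i.e. convergence.
A: fails — R13 and R15 but 3 and 5 have no common successor.
B: fails — Rsu and Rsu but u and u have no common successor.
C: fails — Rdc and Rda but c and a have no common successor.
D: holds.
E: fails — Rdc and Rda but c and a have no common successor.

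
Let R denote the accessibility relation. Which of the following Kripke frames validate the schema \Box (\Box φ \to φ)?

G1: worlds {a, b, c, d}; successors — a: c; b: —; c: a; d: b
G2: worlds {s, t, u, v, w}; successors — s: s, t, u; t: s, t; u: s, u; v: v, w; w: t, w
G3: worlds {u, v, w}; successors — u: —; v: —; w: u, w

G2

This is the axiom for shift-reflexivity; its first-order frame correspondent is \forall x \forall y (Rxy \to Ryy).
G1: fails — Rdb but not Rbb.
G2: ✓.
G3: fails — Rwu but not Ruu.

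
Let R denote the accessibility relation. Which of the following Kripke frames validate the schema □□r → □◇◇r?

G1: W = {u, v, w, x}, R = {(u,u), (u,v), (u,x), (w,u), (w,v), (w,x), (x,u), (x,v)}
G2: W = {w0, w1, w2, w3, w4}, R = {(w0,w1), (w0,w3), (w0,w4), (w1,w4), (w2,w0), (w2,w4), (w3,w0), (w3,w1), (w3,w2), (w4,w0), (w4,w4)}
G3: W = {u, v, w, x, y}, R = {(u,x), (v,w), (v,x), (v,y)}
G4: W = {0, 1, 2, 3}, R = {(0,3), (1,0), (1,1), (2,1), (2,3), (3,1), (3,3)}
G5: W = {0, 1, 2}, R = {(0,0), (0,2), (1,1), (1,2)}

G2, G4

Frame correspondent (Sahlqvist): ∀x ∀z (xRz → ∃w (xR²w ∧ zR²w)) — i.e. a generalized confluence (Geach) condition.
G1: fails — uRv but no t with uR²t and vR²t.
G2: ✓.
G3: fails — uRx but no t with uR²t and xR²t.
G4: ✓.
G5: fails — 0R2 but no w with 0R²w and 2R²w.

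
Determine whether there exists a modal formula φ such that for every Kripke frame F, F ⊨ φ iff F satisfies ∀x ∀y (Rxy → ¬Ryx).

Not modally definable

If a class were modally definable it would be closed under surjective bounded morphisms (Goldblatt–Thomason).
The 4-cycle (worlds s,t,u,v with s→t→u→v→s) is asymmetric. Mapping every world to a single reflexive point • is a surjective bounded morphism, and the reflexive point is not asymmetric (R•• but asymmetry requires ¬R••).
Hence asymmetry is not modally definable.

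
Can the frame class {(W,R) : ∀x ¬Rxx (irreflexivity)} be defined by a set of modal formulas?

Any modally definable frame class is closed under surjective bounded morphisms.
The 4-cycle (worlds 0,1,2,3 with 0→1→2→3→0) is irreflexive, and the map sending every world to a single reflexive point • is a surjective bounded morphism (forth: every edge maps to (•,•); back: every world has a successor). So any modal formula valid on the 4-cycle is also valid on the reflexive point, which is not irreflexive.
So no modal formula (or set of formulas) defines exactly the irreflexive frames.

No — not modally definable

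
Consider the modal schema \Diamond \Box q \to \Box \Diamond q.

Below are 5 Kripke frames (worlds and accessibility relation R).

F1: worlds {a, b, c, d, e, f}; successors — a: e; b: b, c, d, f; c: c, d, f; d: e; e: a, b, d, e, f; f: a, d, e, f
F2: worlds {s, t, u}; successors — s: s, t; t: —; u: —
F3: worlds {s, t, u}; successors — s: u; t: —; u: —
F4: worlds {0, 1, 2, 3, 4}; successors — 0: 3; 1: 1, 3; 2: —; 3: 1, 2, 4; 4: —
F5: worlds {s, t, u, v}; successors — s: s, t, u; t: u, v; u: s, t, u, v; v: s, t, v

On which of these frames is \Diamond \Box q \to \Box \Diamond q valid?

This is the axiom for convergence; its first-order frame correspondent is \forall x \forall y \forall z (Rxy \wedge Rxz \to \exists w (Ryw \wedge Rzw)).
F1: fails — Rbc and Rbd but c and d have no common successor.
F2: fails — Rss and Rst but s and t have no common successor.
F3: fails — Rsu and Rsu but u and u have no common successor.
F4: fails — R34 and R34 but 4 and 4 have no common successor.
F5: satisfies the condition.
Valid on: F5.

F5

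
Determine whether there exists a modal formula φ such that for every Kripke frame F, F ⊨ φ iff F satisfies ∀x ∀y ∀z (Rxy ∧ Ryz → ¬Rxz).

Not modally definable

Any modally definable frame class is closed under surjective bounded morphisms.
The 3-cycle (worlds a,b,c with a→b→c→a) is intransitive. Mapping every world to a single reflexive point • is a surjective bounded morphism; the reflexive point is not intransitive (R••∧R•• but R••).
So the class is not modally definable.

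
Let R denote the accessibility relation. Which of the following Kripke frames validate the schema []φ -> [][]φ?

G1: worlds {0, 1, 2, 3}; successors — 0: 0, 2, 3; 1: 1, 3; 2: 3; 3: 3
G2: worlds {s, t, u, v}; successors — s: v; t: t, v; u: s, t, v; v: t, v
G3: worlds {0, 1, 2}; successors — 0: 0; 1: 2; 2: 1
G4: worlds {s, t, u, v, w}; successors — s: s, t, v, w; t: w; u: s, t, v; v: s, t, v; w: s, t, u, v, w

This is the axiom for transitivity; its first-order frame correspondent is forall x forall y forall z (Rxy & Ryz -> Rxz).
G1: condition met.
G2: fails — Rsv and Rvt but not Rst.
G3: fails — R12 and R21 but not R11.
G4: fails — Rut and Rtw but not Ruw.

G1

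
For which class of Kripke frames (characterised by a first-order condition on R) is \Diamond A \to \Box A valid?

Partial functionality

Suppose ◇A→□A is valid. Take Rxy, Rxz and set V(A)={y}. Then ◇A at x, so □A at x, so A at z, i.e. z=y.
The converse is a direct semantic check.
So the correspondent is partial functionality.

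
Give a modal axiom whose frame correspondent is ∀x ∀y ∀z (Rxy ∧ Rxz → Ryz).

◇s → □◇s

The condition is the Euclidean property. The 5 schema ◇s → □◇s defines it.
Suppose ◇s→□◇s is valid. Take Rxy, Rxz and set V(s)={y}. Then ◇s at x, so □◇s at x, so ◇s at z, so some w with Rzw has s; w=y, i.e. Rzy. By symmetry of the argument, Ryz.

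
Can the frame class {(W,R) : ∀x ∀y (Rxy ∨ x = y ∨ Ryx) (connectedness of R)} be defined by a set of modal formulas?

Any modally definable frame class is closed under disjoint unions.
Take 3 disjoint single-world reflexive frames: each is trivially connected, but their disjoint union has 3 worlds with no edge between distinct components, so it is not connected.
So the class is not modally definable.

Not definable by any modal formula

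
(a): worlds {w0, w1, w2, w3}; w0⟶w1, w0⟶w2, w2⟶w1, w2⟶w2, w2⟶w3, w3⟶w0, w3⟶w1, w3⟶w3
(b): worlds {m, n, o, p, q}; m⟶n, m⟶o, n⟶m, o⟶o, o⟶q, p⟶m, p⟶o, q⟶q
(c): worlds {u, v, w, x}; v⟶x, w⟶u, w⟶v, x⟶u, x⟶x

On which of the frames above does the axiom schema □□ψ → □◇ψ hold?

This is the axiom for a generalized confluence (Geach) condition; its first-order frame correspondent is ∀x ∀z (xRz → ∃w (xR²w ∧ zRw)).
(a): fails — w0Rw1 but no w with w0R²w and w1Rw.
(b): condition met.
(c): fails — wRu but no t with wR²t and uRt.

(b)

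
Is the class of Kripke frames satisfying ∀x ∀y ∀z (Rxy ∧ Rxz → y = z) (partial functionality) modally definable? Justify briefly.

Yes, by ◇p → □p

Yes: it is partial functionality, defined by the CD schema ◇p → □p.
Suppose ◇p→□p is valid. Take Rxy, Rxz and set V(p)={y}. Then ◇p at x, so □p at x, so p at z, i.e. z=y.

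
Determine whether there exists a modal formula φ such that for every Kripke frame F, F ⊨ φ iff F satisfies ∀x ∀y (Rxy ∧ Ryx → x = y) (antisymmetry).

No — not modally definable

Modal frame validity is preserved under surjective bounded morphisms.
The 4-cycle (worlds s,t,u,v with s→t→u→v→s) is antisymmetric. Sending even-indexed worlds to s and odd-indexed worlds to t is a surjective bounded morphism onto the two-world frame with s↔t, which is not antisymmetric.
So no modal formula (or set of formulas) defines exactly the antisymmetric frames.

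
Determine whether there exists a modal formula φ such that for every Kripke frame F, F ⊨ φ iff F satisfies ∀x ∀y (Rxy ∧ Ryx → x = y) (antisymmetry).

Any modally definable frame class is closed under surjective bounded morphisms.
The 8-cycle (worlds 0,1,2,3,4,5,6,7 with 0→1→2→3→4→5→6→7→0) is antisymmetric. Sending even-indexed worlds to s and odd-indexed worlds to t is a surjective bounded morphism onto the two-world frame with s↔t, which is not antisymmetric.
Hence antisymmetry is not modally definable.

Not definable by any modal formula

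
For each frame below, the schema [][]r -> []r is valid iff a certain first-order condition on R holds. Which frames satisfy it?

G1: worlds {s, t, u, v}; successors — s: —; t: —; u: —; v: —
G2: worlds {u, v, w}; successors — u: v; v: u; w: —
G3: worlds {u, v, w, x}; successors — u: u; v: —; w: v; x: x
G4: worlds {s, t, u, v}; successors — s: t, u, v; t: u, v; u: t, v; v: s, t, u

Frame correspondent (Sahlqvist): forall x forall y (Rxy -> exists z (Rxz & Rzy)) — i.e. density.
G1: condition met.
G2: fails — Ruv but no z with Ruz and Rzv.
G3: fails — Rwv but no z with Rwz and Rzv.
G4: fails — Rvs but no z with Rvz and Rzs.
Valid on: G1.

G1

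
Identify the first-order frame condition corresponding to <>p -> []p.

Suppose ◇p→□p is valid. Take Rxy, Rxz and set V(p)={y}. Then ◇p at x, so □p at x, so p at z, i.e. z=y.

partial functionality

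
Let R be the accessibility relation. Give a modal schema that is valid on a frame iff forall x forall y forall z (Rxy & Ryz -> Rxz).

The condition is transitivity. The 4 schema □ψ → □□ψ defines it.
Suppose □ψ→□□ψ is valid. Take Rxy, Ryz and set V(ψ)={w : Rxw}. Then □ψ at x, so □□ψ at x, so □ψ at y, so ψ at z, i.e. Rxz.

□ψ → □□ψ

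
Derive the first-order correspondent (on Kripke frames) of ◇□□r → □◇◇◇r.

This is a Sahlqvist (Geach-type) schema ◇^1□^2r → □^1◇^3r.
Minimal-valuation argument: fix x; take any y with xR^1y and any z with xR^1z. Set V(r) to the set of worlds R-reachable from y in exactly 2 steps. Then □^2r holds at y, so the antecedent holds at x; validity forces ◇^3r at z, giving a w with zR^3w and yR^2w.
First-order correspondent: ∀x ∀y ∀z ((xRy ∧ xRz) → ∃w (yR²w ∧ zR³w)).

∀x ∀y ∀z ((xRy ∧ xRz) → ∃w (yR²w ∧ zR³w))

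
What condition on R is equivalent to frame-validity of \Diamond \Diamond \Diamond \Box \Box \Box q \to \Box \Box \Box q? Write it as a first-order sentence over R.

\forall x \forall y \forall z ((x R^3 y \wedge x R^3 z) \to \exists w (y R^3 w \wedge z = w))

This is a Sahlqvist (Geach-type) schema ◇^3□^3q → □^3◇^0q.
First-order correspondent: \forall x \forall y \forall z ((x R^3 y \wedge x R^3 z) \to \exists w (y R^3 w \wedge z = w)).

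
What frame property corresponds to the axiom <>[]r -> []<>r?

convergence

Suppose ◇□r→□◇r is valid. Take Rxy, Rxz and set V(r)={w : Ryw}. Then □r at y so ◇□r at x, so □◇r at x, so ◇r at z, giving w with Rzw and Ryw.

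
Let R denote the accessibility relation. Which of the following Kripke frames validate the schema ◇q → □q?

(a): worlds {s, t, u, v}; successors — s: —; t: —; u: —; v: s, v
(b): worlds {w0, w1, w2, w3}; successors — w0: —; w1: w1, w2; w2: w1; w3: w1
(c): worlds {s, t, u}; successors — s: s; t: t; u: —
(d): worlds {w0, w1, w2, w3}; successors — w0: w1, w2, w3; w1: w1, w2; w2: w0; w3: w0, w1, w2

This is the axiom for partial functionality; its first-order frame correspondent is ∀x ∀y ∀z (Rxy ∧ Rxz → y = z).
(a): fails — v sees both s and v.
(b): fails — w1 sees both w1 and w2.
(c): holds.
(d): fails — w0 sees both w1 and w2.
Valid on: (c).

(c)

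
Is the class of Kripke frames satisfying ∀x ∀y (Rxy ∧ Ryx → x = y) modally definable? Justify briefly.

Any modally definable frame class is closed under surjective bounded morphisms.
The 4-cycle (worlds 0,1,2,3 with 0→1→2→3→0) is antisymmetric. Sending even-indexed worlds to • and odd-indexed worlds to ∘ is a surjective bounded morphism onto the two-world frame with •↔∘, which is not antisymmetric.
Hence antisymmetry is not modally definable.

Not definable by any modal formula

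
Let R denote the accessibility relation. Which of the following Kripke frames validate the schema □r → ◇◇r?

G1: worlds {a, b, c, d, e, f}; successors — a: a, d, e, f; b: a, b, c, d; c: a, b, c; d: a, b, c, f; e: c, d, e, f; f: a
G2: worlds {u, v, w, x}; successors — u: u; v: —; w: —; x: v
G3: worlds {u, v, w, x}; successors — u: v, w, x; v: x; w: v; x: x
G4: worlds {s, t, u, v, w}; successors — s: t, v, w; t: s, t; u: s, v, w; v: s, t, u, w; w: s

This is the axiom for a generalized confluence (Geach) condition; its first-order frame correspondent is ∀x ∃w (xRw ∧ xR²w).
G1: ✓.
G2: fails — at v but no t with vRt and vR²t.
G3: fails — at w but no t with wRt and wR²t.
G4: fails — at w but no w* with wRw* and wR²w*.
Valid on: G1.

G1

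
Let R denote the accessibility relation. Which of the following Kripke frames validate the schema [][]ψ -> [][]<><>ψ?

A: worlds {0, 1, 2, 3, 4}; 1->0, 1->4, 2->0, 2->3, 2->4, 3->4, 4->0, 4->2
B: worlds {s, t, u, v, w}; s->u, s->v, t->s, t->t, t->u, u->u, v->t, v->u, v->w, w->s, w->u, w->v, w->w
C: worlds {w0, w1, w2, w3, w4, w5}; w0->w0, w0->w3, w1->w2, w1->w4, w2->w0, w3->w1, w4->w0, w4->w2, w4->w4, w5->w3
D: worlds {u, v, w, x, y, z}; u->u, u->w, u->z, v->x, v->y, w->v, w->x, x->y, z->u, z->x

B

The schema corresponds to a generalized confluence (Geach) condition: forall x forall z (x R^2 z -> exists w (x R^2 w & z R^2 w)).
A: fails — 1R²0 but no w with 1R²w and 0R²w.
B: holds.
C: fails — w0R²w3 but no w with w0R²w and w3R²w.
D: fails — uR²v but no t with uR²t and vR²t.
Valid on: B.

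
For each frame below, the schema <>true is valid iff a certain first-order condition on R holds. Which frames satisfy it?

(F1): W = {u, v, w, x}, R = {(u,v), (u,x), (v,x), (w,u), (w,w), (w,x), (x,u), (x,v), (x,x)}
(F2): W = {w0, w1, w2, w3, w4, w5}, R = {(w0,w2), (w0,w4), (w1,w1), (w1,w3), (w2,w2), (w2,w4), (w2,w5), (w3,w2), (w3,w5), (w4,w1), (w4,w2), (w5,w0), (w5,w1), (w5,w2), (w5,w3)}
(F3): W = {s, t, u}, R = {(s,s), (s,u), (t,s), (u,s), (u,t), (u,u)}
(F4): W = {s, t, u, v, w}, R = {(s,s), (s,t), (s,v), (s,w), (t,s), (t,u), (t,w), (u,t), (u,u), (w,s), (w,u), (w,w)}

The schema corresponds to seriality: forall x exists y Rxy.
(F1): ✓.
(F2): ✓.
(F3): ✓.
(F4): fails — world v has no successor.
Valid on: (F1), (F2), (F3).

(F1), (F2), (F3)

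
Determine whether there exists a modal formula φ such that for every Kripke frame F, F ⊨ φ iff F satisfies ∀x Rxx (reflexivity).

Yes: it is reflexivity, defined by the T schema □p → p.

Yes, by □p → p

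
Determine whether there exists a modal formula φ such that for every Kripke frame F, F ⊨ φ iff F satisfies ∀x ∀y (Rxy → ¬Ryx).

No

If a class were modally definable it would be closed under surjective bounded morphisms (Goldblatt–Thomason).
The 4-cycle (worlds a,b,c,d with a→b→c→d→a) is asymmetric. Mapping every world to a single reflexive point • is a surjective bounded morphism, and the reflexive point is not asymmetric (R•• but asymmetry requires ¬R••).
So the class is not modally definable.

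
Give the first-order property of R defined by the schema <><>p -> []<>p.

forall x forall y forall z ((x R^2 y & xRz) -> exists w (y = w & zRw))

This is a Sahlqvist (Geach-type) schema ◇^2□^0p → □^1◇^1p.
First-order correspondent: forall x forall y forall z ((x R^2 y & xRz) -> exists w (y = w & zRw)).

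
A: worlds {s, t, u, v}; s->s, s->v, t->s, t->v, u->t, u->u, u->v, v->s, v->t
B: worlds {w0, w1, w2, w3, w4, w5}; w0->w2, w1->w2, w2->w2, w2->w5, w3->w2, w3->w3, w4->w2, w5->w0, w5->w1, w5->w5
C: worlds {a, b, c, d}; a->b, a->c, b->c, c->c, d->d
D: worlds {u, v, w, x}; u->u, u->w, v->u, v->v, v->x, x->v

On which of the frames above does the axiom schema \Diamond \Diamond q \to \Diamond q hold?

C

This is the axiom for a generalized confluence (Geach) condition; its first-order frame correspondent is \forall x \forall y (x R^2 y \to \exists w (y = w \wedge xRw)).
A: fails — sR²t but no w with t=w and sRw.
B: fails — w0R²w5 but no w with w5=w and w0Rw.
C: holds.
D: fails — vR²w but no t with w=t and vRt.
Valid on: C.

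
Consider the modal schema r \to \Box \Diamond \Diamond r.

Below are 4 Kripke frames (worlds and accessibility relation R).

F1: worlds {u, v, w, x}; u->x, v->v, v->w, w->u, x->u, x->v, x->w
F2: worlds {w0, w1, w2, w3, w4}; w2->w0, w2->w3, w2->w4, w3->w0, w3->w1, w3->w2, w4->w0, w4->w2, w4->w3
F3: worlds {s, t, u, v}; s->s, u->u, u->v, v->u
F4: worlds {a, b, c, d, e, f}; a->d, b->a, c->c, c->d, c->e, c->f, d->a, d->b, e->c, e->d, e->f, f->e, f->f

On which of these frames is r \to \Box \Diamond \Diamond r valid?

F3

The schema corresponds to a generalized confluence (Geach) condition: \forall x \forall z (xRz \to \exists w (x = w \wedge z R^2 w)).
F1: fails — vRw but no t with v=t and wR²t.
F2: fails — w2Rw0 but no w with w2=w and w0R²w.
F3: holds.
F4: fails — cRd but no w with c=w and dR²w.
Valid on: F3.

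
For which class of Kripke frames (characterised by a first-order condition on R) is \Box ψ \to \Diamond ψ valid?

This is the D axiom.
Its frame correspondent is seriality — \forall x \exists y Rxy.

Seriality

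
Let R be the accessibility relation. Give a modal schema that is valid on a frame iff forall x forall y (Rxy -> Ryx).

q → □◇q

This is symmetry; the standard corresponding axiom is B: q → □◇q.
Suppose q→□◇q is valid. Take Rxy and set V(q)={x}. Then q at x, so □◇q at x, so ◇q at y, so some z with Ryz has q; z=x, i.e. Ryx.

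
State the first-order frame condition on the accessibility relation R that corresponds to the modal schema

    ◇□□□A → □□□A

∀x ∀y ∀z ((xRy ∧ xR³z) → ∃w (yR³w ∧ z = w))

This is a Sahlqvist (Geach-type) schema ◇^1□^3A → □^3◇^0A.
Minimal-valuation argument: fix x; take any y with xR^1y and any z with xR^3z. Set V(A) to the set of worlds R-reachable from y in exactly 3 steps. Then □^3A holds at y, so the antecedent holds at x; validity forces ◇^0A at z, giving a w with zR^0w and yR^3w.
First-order correspondent: ∀x ∀y ∀z ((xRy ∧ xR³z) → ∃w (yR³w ∧ z = w)).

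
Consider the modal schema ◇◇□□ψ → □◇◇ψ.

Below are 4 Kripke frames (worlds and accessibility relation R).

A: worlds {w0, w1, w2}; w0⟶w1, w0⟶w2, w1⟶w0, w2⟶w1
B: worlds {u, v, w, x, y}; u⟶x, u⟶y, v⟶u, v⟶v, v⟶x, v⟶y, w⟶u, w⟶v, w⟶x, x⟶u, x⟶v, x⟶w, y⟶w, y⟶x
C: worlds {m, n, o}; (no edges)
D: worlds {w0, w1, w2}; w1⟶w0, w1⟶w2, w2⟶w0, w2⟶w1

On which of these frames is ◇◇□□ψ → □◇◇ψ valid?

This is the axiom for a generalized confluence (Geach) condition; its first-order frame correspondent is ∀x ∀y ∀z ((xR²y ∧ xRz) → ∃w (yR²w ∧ zR²w)).
A: fails — w0R²w1, w0Rw2 but no w with w1R²w and w2R²w.
B: satisfies the condition.
C: satisfies the condition.
D: fails — w1R²w0, w1Rw0 but no w with w0R²w and w0R²w.
Valid on: B, C.

B, C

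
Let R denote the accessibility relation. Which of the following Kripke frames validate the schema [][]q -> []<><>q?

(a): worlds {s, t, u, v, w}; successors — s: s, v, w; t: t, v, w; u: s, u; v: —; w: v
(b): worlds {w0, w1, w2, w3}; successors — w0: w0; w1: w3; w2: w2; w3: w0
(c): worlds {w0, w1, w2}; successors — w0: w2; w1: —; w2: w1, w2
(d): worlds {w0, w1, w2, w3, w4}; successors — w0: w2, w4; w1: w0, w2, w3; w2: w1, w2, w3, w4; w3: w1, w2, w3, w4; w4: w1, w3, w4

Frame correspondent (Sahlqvist): forall x forall z (xRz -> exists w (x R^2 w & z R^2 w)) — i.e. a generalized confluence (Geach) condition.
(a): fails — sRv but no w* with sR²w* and vR²w*.
(b): condition met.
(c): fails — w2Rw1 but no w with w2R²w and w1R²w.
(d): condition met.
Valid on: (b), (d).

(b), (d)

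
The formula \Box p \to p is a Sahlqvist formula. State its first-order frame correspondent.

reflexivity: \forall x Rxx

This is the T axiom.
Its frame correspondent is reflexivity — \forall x Rxx.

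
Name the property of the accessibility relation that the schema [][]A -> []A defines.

Suppose □□A→□A is valid. Take Rxy and set V(A)={w : xR²w}. Then □□A at x, so □A at x, so A at y, i.e. ∃z(Rxz∧Rzy).
The converse is a direct semantic check.
So the correspondent is density.

Density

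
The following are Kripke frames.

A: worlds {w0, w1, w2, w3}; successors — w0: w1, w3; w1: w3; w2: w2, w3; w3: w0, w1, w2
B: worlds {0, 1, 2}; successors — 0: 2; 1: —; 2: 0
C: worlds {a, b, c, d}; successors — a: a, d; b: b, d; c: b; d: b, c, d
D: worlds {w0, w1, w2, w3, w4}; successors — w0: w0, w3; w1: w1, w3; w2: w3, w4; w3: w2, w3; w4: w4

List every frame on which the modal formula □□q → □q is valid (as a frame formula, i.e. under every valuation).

C, D

This is the axiom for density; its first-order frame correspondent is ∀x ∀y (Rxy → ∃z (Rxz ∧ Rzy)).
A: fails — Rw1w3 but no z with Rw1z and Rzw3.
B: fails — R20 but no z with R2z and Rz0.
C: condition met.
D: condition met.
Valid on: C, D.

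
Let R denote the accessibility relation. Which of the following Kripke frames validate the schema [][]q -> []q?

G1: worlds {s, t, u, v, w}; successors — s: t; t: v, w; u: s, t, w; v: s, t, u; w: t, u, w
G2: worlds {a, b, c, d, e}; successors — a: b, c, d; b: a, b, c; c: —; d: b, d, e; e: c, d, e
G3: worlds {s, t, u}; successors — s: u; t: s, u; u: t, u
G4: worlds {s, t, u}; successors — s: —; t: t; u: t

This is the axiom for density; its first-order frame correspondent is forall x forall y (Rxy -> exists z (Rxz & Rzy)).
G1: fails — Rtv but no z with Rtz and Rzv.
G2: ✓.
G3: fails — Rts but no z with Rtz and Rzs.
G4: ✓.
Valid on: G2, G4.

G2, G4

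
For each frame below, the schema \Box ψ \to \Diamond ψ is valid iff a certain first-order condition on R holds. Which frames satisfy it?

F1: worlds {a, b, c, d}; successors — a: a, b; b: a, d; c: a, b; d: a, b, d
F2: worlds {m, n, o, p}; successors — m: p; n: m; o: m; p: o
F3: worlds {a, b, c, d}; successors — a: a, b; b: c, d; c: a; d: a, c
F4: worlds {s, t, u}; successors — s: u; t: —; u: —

Frame correspondent (Sahlqvist): \forall x \exists y Rxy — i.e. seriality.
F1: condition met.
F2: condition met.
F3: condition met.
F4: fails — world t has no successor.
Valid on: F1, F2, F3.

F1, F2, F3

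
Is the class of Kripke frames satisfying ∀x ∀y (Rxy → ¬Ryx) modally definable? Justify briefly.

Any modally definable frame class is closed under surjective bounded morphisms.
The 4-cycle (worlds 0,1,2,3 with 0→1→2→3→0) is asymmetric. Mapping every world to a single reflexive point • is a surjective bounded morphism, and the reflexive point is not asymmetric (R•• but asymmetry requires ¬R••).
So the class is not modally definable.

No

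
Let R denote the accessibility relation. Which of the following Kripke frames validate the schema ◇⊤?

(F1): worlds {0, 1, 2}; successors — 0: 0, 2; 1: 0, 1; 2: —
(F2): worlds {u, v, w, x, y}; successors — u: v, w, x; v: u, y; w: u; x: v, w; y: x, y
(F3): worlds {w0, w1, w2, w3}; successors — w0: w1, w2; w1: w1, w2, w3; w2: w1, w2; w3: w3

Frame correspondent (Sahlqvist): ∀x ∃y Rxy — i.e. seriality.
(F1): fails — world 2 has no successor.
(F2): ✓.
(F3): ✓.

(F2), (F3)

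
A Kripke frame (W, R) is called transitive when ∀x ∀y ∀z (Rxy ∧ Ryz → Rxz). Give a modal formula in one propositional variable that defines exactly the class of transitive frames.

A defining formula is □s → □□s (the 4 axiom).
Suppose □s→□□s is valid. Take Rxy, Ryz and set V(s)={w : Rxw}. Then □s at x, so □□s at x, so □s at y, so s at z, i.e. Rxz.

□s → □□s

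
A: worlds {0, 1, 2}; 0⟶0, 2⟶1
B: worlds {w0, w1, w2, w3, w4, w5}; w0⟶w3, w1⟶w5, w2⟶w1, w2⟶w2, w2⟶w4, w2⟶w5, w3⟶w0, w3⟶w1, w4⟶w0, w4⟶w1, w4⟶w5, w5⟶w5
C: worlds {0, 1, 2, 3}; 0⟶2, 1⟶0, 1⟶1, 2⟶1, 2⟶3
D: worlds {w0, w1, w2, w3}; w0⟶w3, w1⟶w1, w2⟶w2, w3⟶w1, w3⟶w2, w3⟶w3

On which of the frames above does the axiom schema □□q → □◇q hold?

B, D

Frame correspondent (Sahlqvist): ∀x ∀z (xRz → ∃w (xR²w ∧ zRw)) — i.e. a generalized confluence (Geach) condition.
A: fails — 2R1 but no w with 2R²w and 1Rw.
B: ✓.
C: fails — 2R3 but no w with 2R²w and 3Rw.
D: ✓.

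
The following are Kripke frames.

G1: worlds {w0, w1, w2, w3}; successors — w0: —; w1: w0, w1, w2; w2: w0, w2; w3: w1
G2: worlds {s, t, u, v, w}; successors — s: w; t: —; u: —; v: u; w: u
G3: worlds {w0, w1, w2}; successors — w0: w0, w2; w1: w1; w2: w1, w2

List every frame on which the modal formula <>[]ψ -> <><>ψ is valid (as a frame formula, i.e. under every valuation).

The schema corresponds to a generalized confluence (Geach) condition: forall x forall y (xRy -> exists w (yRw & x R^2 w)).
G1: fails — w1Rw0 but no w with w0Rw and w1R²w.
G2: fails — vRu but no w* with uRw* and vR²w*.
G3: satisfies the condition.
Valid on: G3.

G3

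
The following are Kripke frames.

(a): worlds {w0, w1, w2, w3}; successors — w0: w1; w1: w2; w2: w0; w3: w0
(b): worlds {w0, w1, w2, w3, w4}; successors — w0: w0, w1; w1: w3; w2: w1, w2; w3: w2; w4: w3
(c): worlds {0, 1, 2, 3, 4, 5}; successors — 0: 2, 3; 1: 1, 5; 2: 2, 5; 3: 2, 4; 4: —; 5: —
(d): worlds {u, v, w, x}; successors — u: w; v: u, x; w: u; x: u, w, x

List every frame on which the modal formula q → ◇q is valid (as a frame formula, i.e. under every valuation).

The schema corresponds to reflexivity: ∀x Rxx.
(a): fails — world w0 does not see itself.
(b): fails — world w1 does not see itself.
(c): fails — world 0 does not see itself.
(d): fails — world u does not see itself.

none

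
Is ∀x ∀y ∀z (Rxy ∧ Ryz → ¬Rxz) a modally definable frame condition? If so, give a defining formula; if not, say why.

Not modally definable

If a class were modally definable it would be closed under surjective bounded morphisms (Goldblatt–Thomason).
The 7-cycle (worlds w0,w1,w2,w3,w4,w5,w6 with w0→w1→w2→w3→w4→w5→w6→w0) is intransitive. Mapping every world to a single reflexive point • is a surjective bounded morphism; the reflexive point is not intransitive (R••∧R•• but R••).
Hence intransitivity is not modally definable.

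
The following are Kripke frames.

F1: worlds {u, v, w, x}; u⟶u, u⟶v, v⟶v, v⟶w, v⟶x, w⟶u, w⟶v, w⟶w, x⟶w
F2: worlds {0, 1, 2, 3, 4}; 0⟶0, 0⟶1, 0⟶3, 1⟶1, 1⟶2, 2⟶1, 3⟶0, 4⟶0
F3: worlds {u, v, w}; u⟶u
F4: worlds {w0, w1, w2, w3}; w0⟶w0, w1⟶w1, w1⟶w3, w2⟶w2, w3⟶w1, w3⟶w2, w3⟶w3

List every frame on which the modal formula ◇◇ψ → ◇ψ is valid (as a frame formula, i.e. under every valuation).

Frame correspondent (Sahlqvist): ∀x ∀y ∀z (Rxy ∧ Ryz → Rxz) — i.e. transitivity.
F1: fails — Ruv and Rvw but not Ruw.
F2: fails — R01 and R12 but not R02.
F3: satisfies the condition.
F4: fails — Rw1w3 and Rw3w2 but not Rw1w2.
Valid on: F3.

F3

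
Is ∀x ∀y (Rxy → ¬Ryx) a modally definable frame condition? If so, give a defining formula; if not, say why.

Not definable by any modal formula

Modal frame validity is preserved under surjective bounded morphisms.
The 3-cycle (worlds a,b,c with a→b→c→a) is asymmetric. Mapping every world to a single reflexive point • is a surjective bounded morphism, and the reflexive point is not asymmetric (R•• but asymmetry requires ¬R••).
Hence asymmetry is not modally definable.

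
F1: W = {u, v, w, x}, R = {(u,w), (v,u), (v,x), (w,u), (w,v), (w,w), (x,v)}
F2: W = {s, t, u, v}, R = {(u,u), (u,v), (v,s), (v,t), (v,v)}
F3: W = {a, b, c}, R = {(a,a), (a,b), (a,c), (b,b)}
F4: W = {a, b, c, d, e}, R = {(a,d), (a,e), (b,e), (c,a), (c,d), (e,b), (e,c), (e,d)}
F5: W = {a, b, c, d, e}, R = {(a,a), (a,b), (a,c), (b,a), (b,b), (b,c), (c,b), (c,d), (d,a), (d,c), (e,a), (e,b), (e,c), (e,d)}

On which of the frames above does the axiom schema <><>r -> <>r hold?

F3

Frame correspondent (Sahlqvist): forall x forall y forall z (Rxy & Ryz -> Rxz) — i.e. transitivity.
F1: fails — Ruw and Rwu but not Ruu.
F2: fails — Ruv and Rvt but not Rut.
F3: condition met.
F4: fails — Reb and Rbe but not Ree.
F5: fails — Rbc and Rcd but not Rbd.
Valid on: F3.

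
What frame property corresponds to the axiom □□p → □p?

Density

Suppose □□p→□p is valid. Take Rxy and set V(p)={w : xR²w}. Then □□p at x, so □p at x, so p at y, i.e. ∃z(Rxz∧Rzy).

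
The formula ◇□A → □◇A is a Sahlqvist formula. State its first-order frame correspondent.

Suppose ◇□A→□◇A is valid. Take Rxy, Rxz and set V(A)={w : Ryw}. Then □A at y so ◇□A at x, so □◇A at x, so ◇A at z, giving w with Rzw and Ryw.
Conversely, on a frame with convergence the schema holds at every world under every valuation.
So the correspondent is convergence.

convergence: ∀x ∀y ∀z (Rxy ∧ Rxz → ∃w (Ryw ∧ Rzw))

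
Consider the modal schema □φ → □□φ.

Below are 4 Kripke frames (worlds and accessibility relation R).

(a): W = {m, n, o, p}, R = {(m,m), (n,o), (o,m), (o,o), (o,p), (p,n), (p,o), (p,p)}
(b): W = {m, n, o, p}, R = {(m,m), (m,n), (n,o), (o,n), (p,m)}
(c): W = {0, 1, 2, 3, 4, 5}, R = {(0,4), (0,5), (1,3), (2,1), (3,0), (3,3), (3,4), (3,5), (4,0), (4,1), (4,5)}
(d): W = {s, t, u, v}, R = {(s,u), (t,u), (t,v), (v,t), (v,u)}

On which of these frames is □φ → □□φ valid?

none

Frame correspondent (Sahlqvist): ∀x ∀y ∀z (Rxy ∧ Ryz → Rxz) — i.e. transitivity.
(a): fails — Rop and Rpn but not Ron.
(b): fails — Ron and Rno but not Roo.
(c): fails — R34 and R41 but not R31.
(d): fails — Rtv and Rvt but not Rtt.
Valid on no frame.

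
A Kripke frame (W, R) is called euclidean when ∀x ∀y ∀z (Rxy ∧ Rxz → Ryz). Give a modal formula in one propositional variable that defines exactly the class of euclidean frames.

◇ψ → □◇ψ

This is the Euclidean property; the standard corresponding axiom is 5: ◇ψ → □◇ψ.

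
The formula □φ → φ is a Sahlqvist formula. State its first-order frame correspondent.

reflexivity: ∀x Rxx

Suppose □φ→φ is valid. At any x set V(φ)={w : Rxw}. Then □φ holds at x, so φ holds at x, i.e. Rxx.
Conversely, on a frame with reflexivity the schema holds at every world under every valuation.
So the correspondent is reflexivity.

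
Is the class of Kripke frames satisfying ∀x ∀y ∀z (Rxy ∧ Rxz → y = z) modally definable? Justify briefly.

Yes — defined by ◇p → □p

Yes: it is partial functionality, defined by the CD schema ◇p → □p.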